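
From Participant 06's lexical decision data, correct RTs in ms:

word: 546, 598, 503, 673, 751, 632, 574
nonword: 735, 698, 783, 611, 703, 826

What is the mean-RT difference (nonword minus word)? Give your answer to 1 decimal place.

M(word) = 4277/7 = 611.000
M(nonword) = 4356/6 = 726.000
Difference = 726.000 − 611.000 = 115.000 ms

115.0 ms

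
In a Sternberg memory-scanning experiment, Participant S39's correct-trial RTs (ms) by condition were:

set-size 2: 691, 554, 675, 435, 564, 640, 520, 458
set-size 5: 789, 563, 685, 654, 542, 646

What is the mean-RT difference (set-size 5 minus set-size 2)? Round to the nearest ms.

79 ms

M(set-size 2) = 4537/8 = 567.125
M(set-size 5) = 3879/6 = 646.500
Difference = 646.500 − 567.125 = 79.375 ms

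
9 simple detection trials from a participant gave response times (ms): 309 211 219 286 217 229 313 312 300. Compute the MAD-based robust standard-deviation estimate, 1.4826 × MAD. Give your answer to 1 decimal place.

40.0 ms

Sorted: 211, 217, 219, 229, 286, 300, 309, 312, 313 → median = 286
|x − 286| sorted: 0, 14, 23, 26, 27, 57, 67, 69, 75 → MAD = 27
Robust SD ≈ 1.4826 × 27 = 40.030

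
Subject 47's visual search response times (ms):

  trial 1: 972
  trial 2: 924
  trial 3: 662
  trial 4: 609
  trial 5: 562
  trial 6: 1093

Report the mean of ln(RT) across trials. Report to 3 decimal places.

6.657

ln(RT): 6.8794, 6.8287, 6.4953, 6.4118, 6.3315, 6.9967
Σ ln(RT) = 39.9433
Mean = 39.9433/6 = 6.65722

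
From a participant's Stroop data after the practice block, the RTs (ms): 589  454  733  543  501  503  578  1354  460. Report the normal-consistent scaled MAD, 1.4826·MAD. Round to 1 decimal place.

68.2 ms

Sorted: 454, 460, 501, 503, 543, 578, 589, 733, 1354 → median = 543
|x − 543| sorted: 0, 35, 40, 42, 46, 83, 89, 190, 811 → MAD = 46
Robust SD ≈ 1.4826 × 46 = 68.200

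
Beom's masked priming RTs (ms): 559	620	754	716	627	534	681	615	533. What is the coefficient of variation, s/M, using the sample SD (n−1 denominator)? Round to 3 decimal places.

n = 9, Σ = 5639, M = 626.5556
Σ(x−M)² = 49266.222; s = √(49266.222/8) = 78.4747
CV = 78.4747 / 626.5556 = 0.12525

0.125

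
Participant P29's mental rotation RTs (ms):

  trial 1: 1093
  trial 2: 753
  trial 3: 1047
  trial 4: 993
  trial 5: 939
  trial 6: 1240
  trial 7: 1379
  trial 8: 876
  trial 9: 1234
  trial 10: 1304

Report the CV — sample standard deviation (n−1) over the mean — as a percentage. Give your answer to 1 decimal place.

18.6%

n = 10, Σ = 10858, M = 1085.8000
Σ(x−M)² = 365809.600; s = √(365809.600/9) = 201.6073
CV = 201.6073 / 1085.8000 = 0.18568 = 18.568%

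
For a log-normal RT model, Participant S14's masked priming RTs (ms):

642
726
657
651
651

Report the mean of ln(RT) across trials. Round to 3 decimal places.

6.499

ln(RT): 6.4646, 6.5876, 6.4877, 6.4785, 6.4785
Σ ln(RT) = 32.4968
Mean = 32.4968/5 = 6.49937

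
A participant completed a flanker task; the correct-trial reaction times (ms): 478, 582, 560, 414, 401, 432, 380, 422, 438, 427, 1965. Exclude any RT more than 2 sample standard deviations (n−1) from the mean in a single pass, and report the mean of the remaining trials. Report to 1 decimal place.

n = 11, ΣRT = 6499, M = 590.818
Σ(x−M)² = 2117783.64; s = √(2117783.64/10) = 460.194
Cutoffs: 590.818 ± 2·460.194 → [-329.6, 1511.2]
Outside: 1965 → excluded.
Retained (n=10): Σ = 4534, mean = 4534/10 = 453.400

453.4 ms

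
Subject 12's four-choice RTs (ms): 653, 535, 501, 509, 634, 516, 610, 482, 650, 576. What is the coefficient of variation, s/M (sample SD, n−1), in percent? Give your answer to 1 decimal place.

11.7%

n = 10, Σ = 5666, M = 566.6000
Σ(x−M)² = 39272.400; s = √(39272.400/9) = 66.0576
CV = 66.0576 / 566.6000 = 0.11659 = 11.659%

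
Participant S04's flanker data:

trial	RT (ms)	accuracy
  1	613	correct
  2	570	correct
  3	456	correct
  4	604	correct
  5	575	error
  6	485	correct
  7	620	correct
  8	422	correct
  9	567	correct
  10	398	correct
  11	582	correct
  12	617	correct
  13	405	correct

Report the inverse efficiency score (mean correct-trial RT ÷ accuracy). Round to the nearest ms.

Correct trials (n=12): 613, 570, 456, 604, 485, 620, 422, 567, 398, 582, 617, 405
Mean correct RT = 6339/12 = 528.2500 ms
Proportion correct = 12/13
IES = 528.2500 / (12/13) = 572.271 ms

572 ms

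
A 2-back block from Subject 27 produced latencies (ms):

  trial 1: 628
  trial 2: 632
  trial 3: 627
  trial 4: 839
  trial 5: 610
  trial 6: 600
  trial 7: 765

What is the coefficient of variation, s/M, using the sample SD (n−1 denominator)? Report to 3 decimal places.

n = 7, Σ = 4701, M = 671.5714
Σ(x−M)² = 51125.714; s = √(51125.714/6) = 92.3090
CV = 92.3090 / 671.5714 = 0.13745

0.137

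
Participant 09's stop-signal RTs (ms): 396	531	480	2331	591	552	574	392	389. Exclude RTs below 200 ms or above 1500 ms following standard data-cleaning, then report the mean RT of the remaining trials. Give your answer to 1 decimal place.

Excluded: 2331
Retained (n=8): Σ = 3905
Mean = 3905/8 = 488.1250

488.1 ms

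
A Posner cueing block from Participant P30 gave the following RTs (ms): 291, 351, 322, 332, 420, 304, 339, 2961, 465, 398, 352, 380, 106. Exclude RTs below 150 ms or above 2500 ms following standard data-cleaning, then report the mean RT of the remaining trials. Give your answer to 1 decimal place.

Excluded: 106, 2961
Retained (n=11): Σ = 3954
Mean = 3954/11 = 359.4545

359.5 ms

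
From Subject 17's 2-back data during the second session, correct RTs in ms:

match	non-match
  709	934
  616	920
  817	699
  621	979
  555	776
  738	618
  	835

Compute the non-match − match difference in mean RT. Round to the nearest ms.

147 ms

M(match) = 4056/6 = 676.000
M(non-match) = 5761/7 = 823.000
Difference = 823.000 − 676.000 = 147.000 ms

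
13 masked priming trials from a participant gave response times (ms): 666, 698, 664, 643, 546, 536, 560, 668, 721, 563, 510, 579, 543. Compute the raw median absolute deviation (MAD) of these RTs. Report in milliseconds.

64 ms

Sorted: 510, 536, 543, 546, 560, 563, 579, 643, 664, 666, 668, 698, 721 → median = 579
|x − 579|: 87, 119, 85, 64, 33, 43, 19, 89, 142, 16, 69, 0, 36
Sorted deviations: 0, 16, 19, 33, 36, 43, 64, 69, 85, 87, 89, 119, 142 → MAD = 64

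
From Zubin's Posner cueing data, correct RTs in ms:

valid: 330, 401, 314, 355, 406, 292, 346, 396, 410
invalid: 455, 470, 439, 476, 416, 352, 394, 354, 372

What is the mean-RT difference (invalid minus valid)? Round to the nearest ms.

M(valid) = 3250/9 = 361.111
M(invalid) = 3728/9 = 414.222
Difference = 414.222 − 361.111 = 53.111 ms

53 ms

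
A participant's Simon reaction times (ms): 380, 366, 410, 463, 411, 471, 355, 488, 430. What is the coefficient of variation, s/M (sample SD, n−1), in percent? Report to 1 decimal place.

11.3%

n = 9, Σ = 3774, M = 419.3333
Σ(x−M)² = 18092.000; s = √(18092.000/8) = 47.5552
CV = 47.5552 / 419.3333 = 0.11341 = 11.341%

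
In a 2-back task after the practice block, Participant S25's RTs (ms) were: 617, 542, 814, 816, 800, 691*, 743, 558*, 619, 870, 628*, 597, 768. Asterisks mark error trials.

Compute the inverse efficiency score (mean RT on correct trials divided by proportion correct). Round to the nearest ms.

Correct trials (n=10): 617, 542, 814, 816, 800, 743, 619, 870, 597, 768
Mean correct RT = 7186/10 = 718.6000 ms
Proportion correct = 10/13
IES = 718.6000 / (10/13) = 934.180 ms

934 ms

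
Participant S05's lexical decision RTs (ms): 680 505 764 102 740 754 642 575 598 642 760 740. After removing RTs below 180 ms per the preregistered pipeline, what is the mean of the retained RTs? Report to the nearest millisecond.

Excluded: 102
Retained (n=11): Σ = 7400
Mean = 7400/11 = 672.7273

673 ms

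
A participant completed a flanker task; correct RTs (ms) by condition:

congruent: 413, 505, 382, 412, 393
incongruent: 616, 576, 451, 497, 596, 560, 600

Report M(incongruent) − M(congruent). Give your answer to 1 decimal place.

M(congruent) = 2105/5 = 421.000
M(incongruent) = 3896/7 = 556.571
Difference = 556.571 − 421.000 = 135.571 ms

135.6 ms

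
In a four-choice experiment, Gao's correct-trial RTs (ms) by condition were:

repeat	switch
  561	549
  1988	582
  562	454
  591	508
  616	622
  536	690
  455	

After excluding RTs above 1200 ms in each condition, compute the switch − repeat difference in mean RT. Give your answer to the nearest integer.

repeat: exclude 1988
M(repeat) = 3321/6 = 553.500
M(switch) = 3405/6 = 567.500
Difference = 567.500 − 553.500 = 14.000 ms

14 ms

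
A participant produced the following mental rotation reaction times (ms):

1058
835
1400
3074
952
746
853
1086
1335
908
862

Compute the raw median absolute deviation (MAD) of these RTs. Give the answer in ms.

Sorted: 746, 835, 853, 862, 908, 952, 1058, 1086, 1335, 1400, 3074 → median = 952
|x − 952|: 106, 117, 448, 2122, 0, 206, 99, 134, 383, 44, 90
Sorted deviations: 0, 44, 90, 99, 106, 117, 134, 206, 383, 448, 2122 → MAD = 117

117 ms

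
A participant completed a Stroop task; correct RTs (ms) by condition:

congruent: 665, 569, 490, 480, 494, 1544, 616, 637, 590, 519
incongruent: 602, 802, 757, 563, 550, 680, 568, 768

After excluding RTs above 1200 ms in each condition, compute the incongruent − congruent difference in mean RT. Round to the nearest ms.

congruent: exclude 1544
M(congruent) = 5060/9 = 562.222
M(incongruent) = 5290/8 = 661.250
Difference = 661.250 − 562.222 = 99.028 ms

99 ms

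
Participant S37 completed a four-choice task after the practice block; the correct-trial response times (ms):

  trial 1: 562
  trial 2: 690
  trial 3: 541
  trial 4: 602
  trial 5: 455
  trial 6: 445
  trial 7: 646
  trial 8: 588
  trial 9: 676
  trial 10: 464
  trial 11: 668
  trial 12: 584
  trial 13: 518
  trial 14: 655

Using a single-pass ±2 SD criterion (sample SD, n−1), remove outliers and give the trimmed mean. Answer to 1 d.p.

578.1 ms

n = 14, ΣRT = 8094, M = 578.143
Σ(x−M)² = 92551.71; s = √(92551.71/13) = 84.376
Cutoffs: 578.143 ± 2·84.376 → [409.4, 746.9]
No RTs fall outside the cutoffs; all 14 retained. Mean = 8094/14 = 578.143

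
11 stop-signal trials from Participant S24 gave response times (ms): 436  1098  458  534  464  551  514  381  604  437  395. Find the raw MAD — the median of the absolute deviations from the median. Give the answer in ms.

Sorted: 381, 395, 436, 437, 458, 464, 514, 534, 551, 604, 1098 → median = 464
|x − 464|: 28, 634, 6, 70, 0, 87, 50, 83, 140, 27, 69
Sorted deviations: 0, 6, 27, 28, 50, 69, 70, 83, 87, 140, 634 → MAD = 69

69 ms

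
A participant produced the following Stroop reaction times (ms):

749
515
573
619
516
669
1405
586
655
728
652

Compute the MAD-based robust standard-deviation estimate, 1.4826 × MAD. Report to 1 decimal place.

Sorted: 515, 516, 573, 586, 619, 652, 655, 669, 728, 749, 1405 → median = 652
|x − 652| sorted: 0, 3, 17, 33, 66, 76, 79, 97, 136, 137, 753 → MAD = 76
Robust SD ≈ 1.4826 × 76 = 112.678

112.7 ms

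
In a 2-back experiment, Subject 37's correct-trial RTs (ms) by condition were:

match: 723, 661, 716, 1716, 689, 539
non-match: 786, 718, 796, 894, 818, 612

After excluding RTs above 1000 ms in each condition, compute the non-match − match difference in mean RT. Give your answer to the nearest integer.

105 ms

match: exclude 1716
M(match) = 3328/5 = 665.600
M(non-match) = 4624/6 = 770.667
Difference = 770.667 − 665.600 = 105.067 ms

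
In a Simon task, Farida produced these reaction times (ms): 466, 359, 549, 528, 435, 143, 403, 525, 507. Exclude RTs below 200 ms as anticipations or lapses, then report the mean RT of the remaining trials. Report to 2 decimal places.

471.50 ms

Excluded: 143
Retained (n=8): Σ = 3772
Mean = 3772/8 = 471.5000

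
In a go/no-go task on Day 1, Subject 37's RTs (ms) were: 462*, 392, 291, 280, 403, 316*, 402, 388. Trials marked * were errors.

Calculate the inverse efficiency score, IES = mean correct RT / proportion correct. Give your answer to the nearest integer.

Correct trials (n=6): 392, 291, 280, 403, 402, 388
Mean correct RT = 2156/6 = 359.3333 ms
Proportion correct = 6/8
IES = 359.3333 / (6/8) = 479.111 ms

479 ms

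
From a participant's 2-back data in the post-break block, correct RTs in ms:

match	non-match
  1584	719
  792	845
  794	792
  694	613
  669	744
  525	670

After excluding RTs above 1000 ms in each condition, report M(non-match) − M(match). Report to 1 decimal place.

match: exclude 1584
M(match) = 3474/5 = 694.800
M(non-match) = 4383/6 = 730.500
Difference = 730.500 − 694.800 = 35.700 ms

35.7 ms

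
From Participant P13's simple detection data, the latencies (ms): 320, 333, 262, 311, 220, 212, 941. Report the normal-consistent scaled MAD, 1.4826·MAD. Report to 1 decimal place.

72.6 ms

Sorted: 212, 220, 262, 311, 320, 333, 941 → median = 311
|x − 311| sorted: 0, 9, 22, 49, 91, 99, 630 → MAD = 49
Robust SD ≈ 1.4826 × 49 = 72.647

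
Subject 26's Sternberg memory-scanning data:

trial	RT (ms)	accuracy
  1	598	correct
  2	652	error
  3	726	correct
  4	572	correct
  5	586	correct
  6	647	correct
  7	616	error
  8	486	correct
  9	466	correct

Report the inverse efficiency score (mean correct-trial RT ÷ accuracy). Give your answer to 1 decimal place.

749.6 ms

Correct trials (n=7): 598, 726, 572, 586, 647, 486, 466
Mean correct RT = 4081/7 = 583.0000 ms
Proportion correct = 7/9
IES = 583.0000 / (7/9) = 749.571 ms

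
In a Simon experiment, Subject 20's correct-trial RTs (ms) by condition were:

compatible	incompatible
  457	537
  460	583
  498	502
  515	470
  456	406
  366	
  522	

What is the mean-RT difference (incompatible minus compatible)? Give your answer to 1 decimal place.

31.9 ms

M(compatible) = 3274/7 = 467.714
M(incompatible) = 2498/5 = 499.600
Difference = 499.600 − 467.714 = 31.886 ms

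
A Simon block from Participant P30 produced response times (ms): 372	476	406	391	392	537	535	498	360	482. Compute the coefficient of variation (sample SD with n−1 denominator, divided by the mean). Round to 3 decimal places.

0.153

n = 10, Σ = 4449, M = 444.9000
Σ(x−M)² = 41502.900; s = √(41502.900/9) = 67.9075
CV = 67.9075 / 444.9000 = 0.15264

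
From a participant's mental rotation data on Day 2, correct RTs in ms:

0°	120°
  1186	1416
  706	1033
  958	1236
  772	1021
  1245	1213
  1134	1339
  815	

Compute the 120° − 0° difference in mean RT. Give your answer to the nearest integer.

236 ms

M(0°) = 6816/7 = 973.714
M(120°) = 7258/6 = 1209.667
Difference = 1209.667 − 973.714 = 235.952 ms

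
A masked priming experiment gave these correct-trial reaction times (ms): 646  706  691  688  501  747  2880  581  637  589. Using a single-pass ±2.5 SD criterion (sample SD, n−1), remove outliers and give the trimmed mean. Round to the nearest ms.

643 ms

n = 10, ΣRT = 8666, M = 866.600
Σ(x−M)² = 4550282.40; s = √(4550282.40/9) = 711.046
Cutoffs: 866.600 ± 2.5·711.046 → [-911.0, 2644.2]
Outside: 2880 → excluded.
Retained (n=9): Σ = 5786, mean = 5786/9 = 642.889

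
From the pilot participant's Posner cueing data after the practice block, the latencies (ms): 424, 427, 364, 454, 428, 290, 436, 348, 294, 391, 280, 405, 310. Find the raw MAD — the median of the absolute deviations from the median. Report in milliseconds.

Sorted: 280, 290, 294, 310, 348, 364, 391, 405, 424, 427, 428, 436, 454 → median = 391
|x − 391|: 33, 36, 27, 63, 37, 101, 45, 43, 97, 0, 111, 14, 81
Sorted deviations: 0, 14, 27, 33, 36, 37, 43, 45, 63, 81, 97, 101, 111 → MAD = 43

43 ms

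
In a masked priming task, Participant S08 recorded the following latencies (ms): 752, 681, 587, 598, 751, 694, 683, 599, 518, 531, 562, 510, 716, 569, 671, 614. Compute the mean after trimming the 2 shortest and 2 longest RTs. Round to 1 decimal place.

625.4 ms

Sorted: 510, 518, 531, 562, 569, 587, 598, 599, 614, 671, 681, 683, 694, 716, 751, 752
Drop lowest 2 (510, 518) and highest 2 (751, 752)
Remaining (n=12): Σ = 7505, mean = 7505/12 = 625.417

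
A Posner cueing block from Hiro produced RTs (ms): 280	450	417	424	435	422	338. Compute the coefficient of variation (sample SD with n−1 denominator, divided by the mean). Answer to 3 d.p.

0.157

n = 7, Σ = 2766, M = 395.1429
Σ(x−M)² = 23152.857; s = √(23152.857/6) = 62.1193
CV = 62.1193 / 395.1429 = 0.15721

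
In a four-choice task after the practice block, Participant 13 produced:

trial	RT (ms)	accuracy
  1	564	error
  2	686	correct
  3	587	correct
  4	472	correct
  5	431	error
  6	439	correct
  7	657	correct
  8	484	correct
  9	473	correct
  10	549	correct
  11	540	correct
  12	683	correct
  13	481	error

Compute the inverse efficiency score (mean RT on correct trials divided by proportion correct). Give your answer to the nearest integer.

Correct trials (n=10): 686, 587, 472, 439, 657, 484, 473, 549, 540, 683
Mean correct RT = 5570/10 = 557.0000 ms
Proportion correct = 10/13
IES = 557.0000 / (10/13) = 724.100 ms

724 ms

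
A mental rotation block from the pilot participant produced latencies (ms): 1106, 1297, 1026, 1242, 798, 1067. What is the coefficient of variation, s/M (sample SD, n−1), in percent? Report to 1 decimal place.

n = 6, Σ = 6536, M = 1089.3333
Σ(x−M)² = 156095.333; s = √(156095.333/5) = 176.6892
CV = 176.6892 / 1089.3333 = 0.16220 = 16.220%

16.2%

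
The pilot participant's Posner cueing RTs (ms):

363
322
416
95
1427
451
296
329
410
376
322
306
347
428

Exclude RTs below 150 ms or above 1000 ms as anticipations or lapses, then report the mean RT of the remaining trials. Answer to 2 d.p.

363.83 ms

Excluded: 95, 1427
Retained (n=12): Σ = 4366
Mean = 4366/12 = 363.8333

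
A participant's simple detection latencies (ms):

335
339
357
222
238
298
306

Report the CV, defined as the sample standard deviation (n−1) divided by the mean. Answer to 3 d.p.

0.172

n = 7, Σ = 2095, M = 299.2857
Σ(x−M)² = 15959.429; s = √(15959.429/6) = 51.5743
CV = 51.5743 / 299.2857 = 0.17232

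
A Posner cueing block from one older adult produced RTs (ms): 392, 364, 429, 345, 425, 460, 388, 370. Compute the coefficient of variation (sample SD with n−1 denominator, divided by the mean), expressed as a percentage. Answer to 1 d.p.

n = 8, Σ = 3173, M = 396.6250
Σ(x−M)² = 10403.875; s = √(10403.875/7) = 38.5521
CV = 38.5521 / 396.6250 = 0.09720 = 9.720%

9.7%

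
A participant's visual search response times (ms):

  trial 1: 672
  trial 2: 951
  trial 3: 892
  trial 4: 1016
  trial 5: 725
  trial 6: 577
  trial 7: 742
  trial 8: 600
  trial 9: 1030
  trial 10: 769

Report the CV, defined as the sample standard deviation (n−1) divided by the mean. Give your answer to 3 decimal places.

0.208

n = 10, Σ = 7974, M = 797.4000
Σ(x−M)² = 246816.400; s = √(246816.400/9) = 165.6021
CV = 165.6021 / 797.4000 = 0.20768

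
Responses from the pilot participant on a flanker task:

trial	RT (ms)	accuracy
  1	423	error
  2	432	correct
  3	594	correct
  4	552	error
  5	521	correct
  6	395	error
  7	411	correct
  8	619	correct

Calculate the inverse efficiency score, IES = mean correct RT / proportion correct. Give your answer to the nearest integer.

825 ms

Correct trials (n=5): 432, 594, 521, 411, 619
Mean correct RT = 2577/5 = 515.4000 ms
Proportion correct = 5/8
IES = 515.4000 / (5/8) = 824.640 ms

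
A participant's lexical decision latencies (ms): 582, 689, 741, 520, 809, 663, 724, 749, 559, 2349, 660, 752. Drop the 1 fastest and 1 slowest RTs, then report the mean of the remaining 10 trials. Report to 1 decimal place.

Sorted: 520, 559, 582, 660, 663, 689, 724, 741, 749, 752, 809, 2349
Drop lowest 1 (520) and highest 1 (2349)
Remaining (n=10): Σ = 6928, mean = 6928/10 = 692.800

692.8 ms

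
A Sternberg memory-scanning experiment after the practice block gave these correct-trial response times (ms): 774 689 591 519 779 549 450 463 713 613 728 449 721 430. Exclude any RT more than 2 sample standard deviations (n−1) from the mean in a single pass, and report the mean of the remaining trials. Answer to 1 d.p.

604.9 ms

n = 14, ΣRT = 8468, M = 604.857
Σ(x−M)² = 216083.71; s = √(216083.71/13) = 128.926
Cutoffs: 604.857 ± 2·128.926 → [347.0, 862.7]
No RTs fall outside the cutoffs; all 14 retained. Mean = 8468/14 = 604.857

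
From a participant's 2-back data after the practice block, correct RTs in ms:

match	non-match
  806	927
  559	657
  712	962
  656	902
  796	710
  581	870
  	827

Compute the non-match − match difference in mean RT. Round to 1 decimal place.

M(match) = 4110/6 = 685.000
M(non-match) = 5855/7 = 836.429
Difference = 836.429 − 685.000 = 151.429 ms

151.4 ms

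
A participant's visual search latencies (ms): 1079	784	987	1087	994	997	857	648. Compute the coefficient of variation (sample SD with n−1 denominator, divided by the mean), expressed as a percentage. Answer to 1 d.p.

16.5%

n = 8, Σ = 7433, M = 929.1250
Σ(x−M)² = 164846.875; s = √(164846.875/7) = 153.4586
CV = 153.4586 / 929.1250 = 0.16516 = 16.516%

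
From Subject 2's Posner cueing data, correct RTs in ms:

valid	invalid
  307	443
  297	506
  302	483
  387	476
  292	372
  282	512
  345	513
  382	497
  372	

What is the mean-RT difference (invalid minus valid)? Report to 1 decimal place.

145.7 ms

M(valid) = 2966/9 = 329.556
M(invalid) = 3802/8 = 475.250
Difference = 475.250 − 329.556 = 145.694 ms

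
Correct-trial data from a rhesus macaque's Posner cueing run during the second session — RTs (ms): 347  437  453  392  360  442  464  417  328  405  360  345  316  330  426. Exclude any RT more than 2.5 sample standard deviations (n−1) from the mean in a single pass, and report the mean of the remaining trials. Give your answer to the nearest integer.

388 ms

n = 15, ΣRT = 5822, M = 388.133
Σ(x−M)² = 35153.73; s = √(35153.73/14) = 50.110
Cutoffs: 388.133 ± 2.5·50.110 → [262.9, 513.4]
No RTs fall outside the cutoffs; all 15 retained. Mean = 5822/15 = 388.133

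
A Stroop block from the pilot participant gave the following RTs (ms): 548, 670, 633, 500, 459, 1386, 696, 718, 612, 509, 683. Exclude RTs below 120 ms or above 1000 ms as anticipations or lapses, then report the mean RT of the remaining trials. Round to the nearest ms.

603 ms

Excluded: 1386
Retained (n=10): Σ = 6028
Mean = 6028/10 = 602.8000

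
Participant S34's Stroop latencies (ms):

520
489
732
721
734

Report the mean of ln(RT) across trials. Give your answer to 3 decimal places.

ln(RT): 6.2538, 6.1924, 6.5958, 6.5806, 6.5985
Σ ln(RT) = 32.2211
Mean = 32.2211/5 = 6.44422

6.444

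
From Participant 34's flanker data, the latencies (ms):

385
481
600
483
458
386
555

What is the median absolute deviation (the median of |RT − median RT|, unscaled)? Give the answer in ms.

Sorted: 385, 386, 458, 481, 483, 555, 600 → median = 481
|x − 481|: 96, 0, 119, 2, 23, 95, 74
Sorted deviations: 0, 2, 23, 74, 95, 96, 119 → MAD = 74

74 ms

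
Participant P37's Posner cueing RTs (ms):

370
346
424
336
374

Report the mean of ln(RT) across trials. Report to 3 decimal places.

5.910

ln(RT): 5.9135, 5.8464, 6.0497, 5.8171, 5.9243
Σ ln(RT) = 29.5510
Mean = 29.5510/5 = 5.91021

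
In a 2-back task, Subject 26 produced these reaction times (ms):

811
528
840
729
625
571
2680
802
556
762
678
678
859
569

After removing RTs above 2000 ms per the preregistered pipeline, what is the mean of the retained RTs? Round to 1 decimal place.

692.9 ms

Excluded: 2680
Retained (n=13): Σ = 9008
Mean = 9008/13 = 692.9231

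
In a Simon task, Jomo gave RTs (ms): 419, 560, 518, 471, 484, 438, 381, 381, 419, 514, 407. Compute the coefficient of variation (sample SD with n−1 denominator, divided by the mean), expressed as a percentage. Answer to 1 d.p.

13.2%

n = 11, Σ = 4992, M = 453.8182
Σ(x−M)² = 35693.636; s = √(35693.636/10) = 59.7442
CV = 59.7442 / 453.8182 = 0.13165 = 13.165%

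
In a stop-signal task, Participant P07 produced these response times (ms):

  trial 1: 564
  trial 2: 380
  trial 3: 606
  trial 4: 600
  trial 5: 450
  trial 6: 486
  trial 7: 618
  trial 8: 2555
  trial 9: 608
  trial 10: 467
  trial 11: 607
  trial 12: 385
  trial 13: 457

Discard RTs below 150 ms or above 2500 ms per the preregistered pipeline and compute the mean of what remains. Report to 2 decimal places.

Excluded: 2555
Retained (n=12): Σ = 6228
Mean = 6228/12 = 519.0000

519.00 ms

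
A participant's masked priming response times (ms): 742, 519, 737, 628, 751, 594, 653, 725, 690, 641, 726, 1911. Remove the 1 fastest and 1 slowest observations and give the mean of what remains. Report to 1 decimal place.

688.7 ms

Sorted: 519, 594, 628, 641, 653, 690, 725, 726, 737, 742, 751, 1911
Drop lowest 1 (519) and highest 1 (1911)
Remaining (n=10): Σ = 6887, mean = 6887/10 = 688.700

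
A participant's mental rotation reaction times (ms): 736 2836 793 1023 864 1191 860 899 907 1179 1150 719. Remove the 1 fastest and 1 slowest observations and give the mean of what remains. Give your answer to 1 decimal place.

Sorted: 719, 736, 793, 860, 864, 899, 907, 1023, 1150, 1179, 1191, 2836
Drop lowest 1 (719) and highest 1 (2836)
Remaining (n=10): Σ = 9602, mean = 9602/10 = 960.200

960.2 ms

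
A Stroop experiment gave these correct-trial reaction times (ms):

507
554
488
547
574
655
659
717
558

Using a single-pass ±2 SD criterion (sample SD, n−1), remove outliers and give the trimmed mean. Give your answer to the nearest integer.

n = 9, ΣRT = 5259, M = 584.333
Σ(x−M)² = 46544.00; s = √(46544.00/8) = 76.276
Cutoffs: 584.333 ± 2·76.276 → [431.8, 736.9]
No RTs fall outside the cutoffs; all 9 retained. Mean = 5259/9 = 584.333

584 ms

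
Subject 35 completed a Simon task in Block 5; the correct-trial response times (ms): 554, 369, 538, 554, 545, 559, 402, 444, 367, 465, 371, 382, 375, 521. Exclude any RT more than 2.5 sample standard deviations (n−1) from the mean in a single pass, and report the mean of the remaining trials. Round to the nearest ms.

460 ms

n = 14, ΣRT = 6446, M = 460.429
Σ(x−M)² = 86305.43; s = √(86305.43/13) = 81.479
Cutoffs: 460.429 ± 2.5·81.479 → [256.7, 664.1]
No RTs fall outside the cutoffs; all 14 retained. Mean = 6446/14 = 460.429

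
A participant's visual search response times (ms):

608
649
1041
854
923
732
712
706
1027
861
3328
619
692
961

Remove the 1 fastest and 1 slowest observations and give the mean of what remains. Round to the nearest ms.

815 ms

Sorted: 608, 619, 649, 692, 706, 712, 732, 854, 861, 923, 961, 1027, 1041, 3328
Drop lowest 1 (608) and highest 1 (3328)
Remaining (n=12): Σ = 9777, mean = 9777/12 = 814.750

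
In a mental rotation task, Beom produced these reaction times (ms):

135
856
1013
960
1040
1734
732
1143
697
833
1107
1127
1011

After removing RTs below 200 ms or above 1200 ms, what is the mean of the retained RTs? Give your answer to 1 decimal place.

Excluded: 135, 1734
Retained (n=11): Σ = 10519
Mean = 10519/11 = 956.2727

956.3 ms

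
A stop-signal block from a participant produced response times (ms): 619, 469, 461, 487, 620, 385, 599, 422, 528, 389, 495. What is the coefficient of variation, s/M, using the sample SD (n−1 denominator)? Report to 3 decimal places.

n = 11, Σ = 5474, M = 497.6364
Σ(x−M)² = 73390.545; s = √(73390.545/10) = 85.6683
CV = 85.6683 / 497.6364 = 0.17215

0.172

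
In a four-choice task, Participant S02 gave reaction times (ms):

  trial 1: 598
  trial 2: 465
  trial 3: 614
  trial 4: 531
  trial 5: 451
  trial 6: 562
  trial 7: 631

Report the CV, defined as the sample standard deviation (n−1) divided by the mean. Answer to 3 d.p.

n = 7, Σ = 3852, M = 550.2857
Σ(x−M)² = 30491.429; s = √(30491.429/6) = 71.2875
CV = 71.2875 / 550.2857 = 0.12955

0.130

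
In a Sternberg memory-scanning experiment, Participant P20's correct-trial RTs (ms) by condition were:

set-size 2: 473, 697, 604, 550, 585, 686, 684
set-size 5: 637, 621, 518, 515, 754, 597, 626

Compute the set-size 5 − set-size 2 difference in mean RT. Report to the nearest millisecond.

M(set-size 2) = 4279/7 = 611.286
M(set-size 5) = 4268/7 = 609.714
Difference = 609.714 − 611.286 = -1.571 ms

-2 ms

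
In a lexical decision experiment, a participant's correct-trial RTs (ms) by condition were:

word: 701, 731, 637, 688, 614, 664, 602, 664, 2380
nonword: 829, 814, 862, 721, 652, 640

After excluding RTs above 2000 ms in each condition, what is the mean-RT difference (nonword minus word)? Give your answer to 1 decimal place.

word: exclude 2380
M(word) = 5301/8 = 662.625
M(nonword) = 4518/6 = 753.000
Difference = 753.000 − 662.625 = 90.375 ms

90.4 ms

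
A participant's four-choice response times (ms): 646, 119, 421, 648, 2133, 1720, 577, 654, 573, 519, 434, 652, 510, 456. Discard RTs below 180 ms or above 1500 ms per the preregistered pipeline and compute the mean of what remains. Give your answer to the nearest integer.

Excluded: 119, 1720, 2133
Retained (n=11): Σ = 6090
Mean = 6090/11 = 553.6364

554 ms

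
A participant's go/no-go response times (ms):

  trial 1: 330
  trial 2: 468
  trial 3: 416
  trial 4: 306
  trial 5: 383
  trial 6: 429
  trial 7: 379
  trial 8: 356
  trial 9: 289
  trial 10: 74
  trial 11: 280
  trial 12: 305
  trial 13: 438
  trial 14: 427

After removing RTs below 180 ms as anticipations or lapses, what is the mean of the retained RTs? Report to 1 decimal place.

Excluded: 74
Retained (n=13): Σ = 4806
Mean = 4806/13 = 369.6923

369.7 ms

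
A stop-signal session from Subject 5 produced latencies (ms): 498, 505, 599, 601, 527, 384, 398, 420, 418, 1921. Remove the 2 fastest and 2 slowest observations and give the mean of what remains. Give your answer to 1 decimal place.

494.5 ms

Sorted: 384, 398, 418, 420, 498, 505, 527, 599, 601, 1921
Drop lowest 2 (384, 398) and highest 2 (601, 1921)
Remaining (n=6): Σ = 2967, mean = 2967/6 = 494.500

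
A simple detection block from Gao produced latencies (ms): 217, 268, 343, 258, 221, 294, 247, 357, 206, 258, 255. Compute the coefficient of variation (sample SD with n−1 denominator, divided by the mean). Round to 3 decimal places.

n = 11, Σ = 2924, M = 265.8182
Σ(x−M)² = 23633.636; s = √(23633.636/10) = 48.6144
CV = 48.6144 / 265.8182 = 0.18289

0.183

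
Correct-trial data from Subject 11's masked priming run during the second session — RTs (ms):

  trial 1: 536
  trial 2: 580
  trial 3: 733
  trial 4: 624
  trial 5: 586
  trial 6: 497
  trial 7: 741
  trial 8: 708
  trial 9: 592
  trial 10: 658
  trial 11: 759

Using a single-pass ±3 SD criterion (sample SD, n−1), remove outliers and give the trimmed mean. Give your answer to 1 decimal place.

637.6 ms

n = 11, ΣRT = 7014, M = 637.636
Σ(x−M)² = 78238.55; s = √(78238.55/10) = 88.453
Cutoffs: 637.636 ± 3·88.453 → [372.3, 903.0]
No RTs fall outside the cutoffs; all 11 retained. Mean = 7014/11 = 637.636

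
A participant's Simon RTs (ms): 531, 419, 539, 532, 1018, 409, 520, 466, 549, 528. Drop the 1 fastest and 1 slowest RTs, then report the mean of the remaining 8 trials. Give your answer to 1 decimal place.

510.5 ms

Sorted: 409, 419, 466, 520, 528, 531, 532, 539, 549, 1018
Drop lowest 1 (409) and highest 1 (1018)
Remaining (n=8): Σ = 4084, mean = 4084/8 = 510.500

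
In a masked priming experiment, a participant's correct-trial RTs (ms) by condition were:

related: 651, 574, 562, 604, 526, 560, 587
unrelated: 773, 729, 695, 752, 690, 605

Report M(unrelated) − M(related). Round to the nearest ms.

127 ms

M(related) = 4064/7 = 580.571
M(unrelated) = 4244/6 = 707.333
Difference = 707.333 − 580.571 = 126.762 ms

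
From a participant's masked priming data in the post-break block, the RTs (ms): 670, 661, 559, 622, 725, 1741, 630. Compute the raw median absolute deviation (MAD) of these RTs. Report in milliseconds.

39 ms

Sorted: 559, 622, 630, 661, 670, 725, 1741 → median = 661
|x − 661|: 9, 0, 102, 39, 64, 1080, 31
Sorted deviations: 0, 9, 31, 39, 64, 102, 1080 → MAD = 39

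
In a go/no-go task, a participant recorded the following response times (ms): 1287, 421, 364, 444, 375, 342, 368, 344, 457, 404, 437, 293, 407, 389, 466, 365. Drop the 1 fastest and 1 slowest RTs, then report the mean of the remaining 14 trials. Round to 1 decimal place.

Sorted: 293, 342, 344, 364, 365, 368, 375, 389, 404, 407, 421, 437, 444, 457, 466, 1287
Drop lowest 1 (293) and highest 1 (1287)
Remaining (n=14): Σ = 5583, mean = 5583/14 = 398.786

398.8 ms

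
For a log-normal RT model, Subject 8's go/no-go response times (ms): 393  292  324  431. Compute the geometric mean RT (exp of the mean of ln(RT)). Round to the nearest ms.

356 ms

ln(RT): 5.9738, 5.6768, 5.7807, 6.0661
Mean ln(RT) = 23.4974/4 = 5.87435
Geometric mean = exp(5.87435) = 355.79 ms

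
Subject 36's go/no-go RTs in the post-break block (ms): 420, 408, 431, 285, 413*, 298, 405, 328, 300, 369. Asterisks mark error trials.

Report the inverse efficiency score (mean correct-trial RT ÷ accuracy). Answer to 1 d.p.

Correct trials (n=9): 420, 408, 431, 285, 298, 405, 328, 300, 369
Mean correct RT = 3244/9 = 360.4444 ms
Proportion correct = 9/10
IES = 360.4444 / (9/10) = 400.494 ms

400.5 ms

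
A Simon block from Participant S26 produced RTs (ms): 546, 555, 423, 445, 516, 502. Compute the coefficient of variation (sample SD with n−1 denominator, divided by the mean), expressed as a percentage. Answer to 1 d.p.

10.8%

n = 6, Σ = 2987, M = 497.8333
Σ(x−M)² = 14326.833; s = √(14326.833/5) = 53.5291
CV = 53.5291 / 497.8333 = 0.10752 = 10.752%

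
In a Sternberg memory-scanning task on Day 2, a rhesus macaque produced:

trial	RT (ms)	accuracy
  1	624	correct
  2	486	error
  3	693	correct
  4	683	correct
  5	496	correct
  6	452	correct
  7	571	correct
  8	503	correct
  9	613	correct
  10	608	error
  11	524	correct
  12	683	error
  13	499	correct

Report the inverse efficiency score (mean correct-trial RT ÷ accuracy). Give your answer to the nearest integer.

Correct trials (n=10): 624, 693, 683, 496, 452, 571, 503, 613, 524, 499
Mean correct RT = 5658/10 = 565.8000 ms
Proportion correct = 10/13
IES = 565.8000 / (10/13) = 735.540 ms

736 ms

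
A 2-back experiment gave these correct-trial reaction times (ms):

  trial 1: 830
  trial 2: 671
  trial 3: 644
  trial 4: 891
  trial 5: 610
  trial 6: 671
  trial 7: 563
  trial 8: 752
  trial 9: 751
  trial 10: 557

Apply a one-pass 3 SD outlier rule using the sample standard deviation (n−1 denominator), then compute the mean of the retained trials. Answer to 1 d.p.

694.0 ms

n = 10, ΣRT = 6940, M = 694.000
Σ(x−M)² = 110462.00; s = √(110462.00/9) = 110.786
Cutoffs: 694.000 ± 3·110.786 → [361.6, 1026.4]
No RTs fall outside the cutoffs; all 10 retained. Mean = 6940/10 = 694.000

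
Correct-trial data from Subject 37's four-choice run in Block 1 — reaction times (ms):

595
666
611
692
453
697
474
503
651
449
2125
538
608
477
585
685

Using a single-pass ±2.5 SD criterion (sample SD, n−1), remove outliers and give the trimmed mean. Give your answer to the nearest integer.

579 ms

n = 16, ΣRT = 10809, M = 675.562
Σ(x−M)² = 2355427.94; s = √(2355427.94/15) = 396.268
Cutoffs: 675.562 ± 2.5·396.268 → [-315.1, 1666.2]
Outside: 2125 → excluded.
Retained (n=15): Σ = 8684, mean = 8684/15 = 578.933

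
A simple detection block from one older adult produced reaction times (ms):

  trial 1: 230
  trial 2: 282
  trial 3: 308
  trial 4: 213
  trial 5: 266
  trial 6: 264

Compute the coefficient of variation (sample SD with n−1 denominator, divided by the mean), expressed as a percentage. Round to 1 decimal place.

13.2%

n = 6, Σ = 1563, M = 260.5000
Σ(x−M)² = 5947.500; s = √(5947.500/5) = 34.4891
CV = 34.4891 / 260.5000 = 0.13240 = 13.240%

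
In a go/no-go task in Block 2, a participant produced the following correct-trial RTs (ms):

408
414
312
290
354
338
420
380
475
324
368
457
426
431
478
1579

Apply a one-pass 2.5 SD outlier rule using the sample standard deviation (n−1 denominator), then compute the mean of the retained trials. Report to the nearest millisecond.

392 ms

n = 16, ΣRT = 7454, M = 465.875
Σ(x−M)² = 1370867.75; s = √(1370867.75/15) = 302.310
Cutoffs: 465.875 ± 2.5·302.310 → [-289.9, 1221.6]
Outside: 1579 → excluded.
Retained (n=15): Σ = 5875, mean = 5875/15 = 391.667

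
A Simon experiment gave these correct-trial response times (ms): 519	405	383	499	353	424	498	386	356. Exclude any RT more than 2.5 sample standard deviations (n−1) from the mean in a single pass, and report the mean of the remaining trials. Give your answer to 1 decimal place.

n = 9, ΣRT = 3823, M = 424.778
Σ(x−M)² = 33271.56; s = √(33271.56/8) = 64.490
Cutoffs: 424.778 ± 2.5·64.490 → [263.6, 586.0]
No RTs fall outside the cutoffs; all 9 retained. Mean = 3823/9 = 424.778

424.8 ms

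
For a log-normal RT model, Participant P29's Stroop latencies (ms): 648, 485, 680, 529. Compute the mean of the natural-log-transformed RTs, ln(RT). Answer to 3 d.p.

6.363

ln(RT): 6.4739, 6.1841, 6.5221, 6.2710
Σ ln(RT) = 25.4511
Mean = 25.4511/4 = 6.36278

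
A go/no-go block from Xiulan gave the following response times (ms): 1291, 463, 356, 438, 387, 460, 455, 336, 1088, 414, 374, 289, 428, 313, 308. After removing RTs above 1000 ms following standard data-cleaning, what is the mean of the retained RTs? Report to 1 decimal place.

386.2 ms

Excluded: 1088, 1291
Retained (n=13): Σ = 5021
Mean = 5021/13 = 386.2308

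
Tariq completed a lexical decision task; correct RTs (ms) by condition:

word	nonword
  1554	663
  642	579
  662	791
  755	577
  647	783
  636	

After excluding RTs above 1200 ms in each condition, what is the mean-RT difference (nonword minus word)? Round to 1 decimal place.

word: exclude 1554
M(word) = 3342/5 = 668.400
M(nonword) = 3393/5 = 678.600
Difference = 678.600 − 668.400 = 10.200 ms

10.2 ms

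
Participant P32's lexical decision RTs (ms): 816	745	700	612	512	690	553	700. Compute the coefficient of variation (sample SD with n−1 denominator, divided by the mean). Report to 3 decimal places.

0.151

n = 8, Σ = 5328, M = 666.0000
Σ(x−M)² = 71030.000; s = √(71030.000/7) = 100.7330
CV = 100.7330 / 666.0000 = 0.15125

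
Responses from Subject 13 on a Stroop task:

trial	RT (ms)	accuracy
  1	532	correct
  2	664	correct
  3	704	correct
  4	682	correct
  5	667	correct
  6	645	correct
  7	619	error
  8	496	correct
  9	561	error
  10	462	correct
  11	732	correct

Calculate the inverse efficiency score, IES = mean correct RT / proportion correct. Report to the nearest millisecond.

758 ms

Correct trials (n=9): 532, 664, 704, 682, 667, 645, 496, 462, 732
Mean correct RT = 5584/9 = 620.4444 ms
Proportion correct = 9/11
IES = 620.4444 / (9/11) = 758.321 ms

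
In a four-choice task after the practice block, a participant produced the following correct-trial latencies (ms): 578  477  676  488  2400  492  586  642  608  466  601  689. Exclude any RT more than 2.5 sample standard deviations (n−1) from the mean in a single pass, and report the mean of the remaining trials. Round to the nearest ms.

573 ms

n = 12, ΣRT = 8703, M = 725.250
Σ(x−M)² = 3125248.25; s = √(3125248.25/11) = 533.023
Cutoffs: 725.250 ± 2.5·533.023 → [-607.3, 2057.8]
Outside: 2400 → excluded.
Retained (n=11): Σ = 6303, mean = 6303/11 = 573.000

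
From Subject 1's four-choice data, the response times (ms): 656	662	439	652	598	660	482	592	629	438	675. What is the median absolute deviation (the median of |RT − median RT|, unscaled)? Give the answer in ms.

33 ms

Sorted: 438, 439, 482, 592, 598, 629, 652, 656, 660, 662, 675 → median = 629
|x − 629|: 27, 33, 190, 23, 31, 31, 147, 37, 0, 191, 46
Sorted deviations: 0, 23, 27, 31, 31, 33, 37, 46, 147, 190, 191 → MAD = 33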